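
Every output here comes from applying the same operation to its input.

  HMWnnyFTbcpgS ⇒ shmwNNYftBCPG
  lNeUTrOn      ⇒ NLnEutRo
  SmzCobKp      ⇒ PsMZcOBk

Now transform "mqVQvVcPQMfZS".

In each case the input is transformed by: flip the case of every letter, then move the last character to the front.
Starting from "mqVQvVcPQMfZS": after the first operation, "MQvqVvCpqmFzs"; after the second, "sMQvqVvCpqmFz".
(Check on "SmzCobKp": → "sMZcOBkP" → "PsMZcOBk" ✓)

sMQvqVvCpqmFz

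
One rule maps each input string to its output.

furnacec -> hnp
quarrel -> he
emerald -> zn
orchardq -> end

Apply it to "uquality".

Rule — shift every letter 13 places forward in the alphabet (wrapping around) — i.e. ROT13, then keep one character in every 3, starting at position 2 (positions 2nd, 5th, 8th, ...).
"uquality" → "hdhnyvgl" → "dyl".
(Check on "quarrel": → "dhneery" → "he" ✓)

dyl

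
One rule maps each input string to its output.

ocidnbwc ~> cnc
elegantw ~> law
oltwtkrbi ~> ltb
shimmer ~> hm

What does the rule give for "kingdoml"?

idl

The transformation: keep one character in every 3, starting at position 2 (positions 2nd, 5th, 8th, ...).
Doing the same to "kingdoml": "idl".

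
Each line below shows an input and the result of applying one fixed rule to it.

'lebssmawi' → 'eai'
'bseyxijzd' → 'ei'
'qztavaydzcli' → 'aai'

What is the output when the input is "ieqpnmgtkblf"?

The rule is to keep only the vowels.
On "ieqpnmgtkblf" that produces "ie".

ie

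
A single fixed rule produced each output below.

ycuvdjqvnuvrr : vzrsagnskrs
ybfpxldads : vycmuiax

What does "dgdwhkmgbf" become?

adatehjd

What's happening: delete the last 2 characters, then shift every letter 3 places backward in the alphabet (wrapping around).
Starting from "dgdwhkmgbf": after the first operation, "dgdwhkmg"; after the second, "adatehjd".
(Check on "ycuvdjqvnuvrr": → "ycuvdjqvnuv" → "vzrsagnskrs" ✓)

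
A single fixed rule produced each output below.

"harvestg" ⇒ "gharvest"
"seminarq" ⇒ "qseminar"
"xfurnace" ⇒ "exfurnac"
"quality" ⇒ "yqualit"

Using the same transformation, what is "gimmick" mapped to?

In each case the input is transformed by: move the last character to the front.
Applying that to "gimmick" gives "kgimmic".

kgimmic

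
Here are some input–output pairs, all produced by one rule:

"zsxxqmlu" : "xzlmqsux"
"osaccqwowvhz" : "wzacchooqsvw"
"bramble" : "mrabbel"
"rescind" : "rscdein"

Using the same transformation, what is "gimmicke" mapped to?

mmcegiik

Each output is the input with this applied: sort the characters into alphabetical order, then move the last 2 characters to the front (rotate right by 2).
Working it through for "gimmicke": intermediate "cegiikmm", final "mmcegiik".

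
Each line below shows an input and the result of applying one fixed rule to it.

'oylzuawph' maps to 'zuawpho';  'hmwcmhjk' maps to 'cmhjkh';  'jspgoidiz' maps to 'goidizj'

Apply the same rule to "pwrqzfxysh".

What's happening: move the first character to the end, then delete the first 2 characters.
On "pwrqzfxysh": the first step gives "wrqzfxyshp", and the second then gives "qzfxyshp".

qzfxyshp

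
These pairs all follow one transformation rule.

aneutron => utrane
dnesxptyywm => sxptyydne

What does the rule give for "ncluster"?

ustncl

The pattern: delete the last 2 characters, then move the first 3 characters to the end (rotate left by 3).
For "ncluster", step one produces "nclust"; step two turns that into "ustncl".
(Check on "aneutron": → "aneutr" → "utrane" ✓)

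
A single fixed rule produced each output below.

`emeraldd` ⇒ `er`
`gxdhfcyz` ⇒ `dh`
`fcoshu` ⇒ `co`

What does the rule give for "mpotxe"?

Rule — swap the front and back halves of the string, then keep only the last 2 characters.
For "mpotxe", step one produces "txempo"; step two turns that into "po".

po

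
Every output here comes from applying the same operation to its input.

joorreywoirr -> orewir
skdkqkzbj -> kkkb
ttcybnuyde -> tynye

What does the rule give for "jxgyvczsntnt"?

In each case the input is transformed by: keep every other character starting from the second (positions 2nd, 4th, 6th, ...).
"jxgyvczsntnt" → "xycstt".

xycstt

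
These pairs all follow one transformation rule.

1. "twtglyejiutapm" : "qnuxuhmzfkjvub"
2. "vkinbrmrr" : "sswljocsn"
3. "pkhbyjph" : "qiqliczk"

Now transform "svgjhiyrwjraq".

Each output is the input with this applied: shift every letter 1 place forward in the alphabet (wrapping around), then move the last 2 characters to the front (rotate right by 2).
"svgjhiyrwjraq" → "twhkijzsxksbr" → "brtwhkijzsxks".

brtwhkijzsxks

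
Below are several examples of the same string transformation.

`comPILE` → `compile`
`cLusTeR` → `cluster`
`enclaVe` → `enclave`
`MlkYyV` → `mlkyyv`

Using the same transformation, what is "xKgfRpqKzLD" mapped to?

xkgfrpqkzld

The rule is to convert every letter to lowercase.
Applying that to "xKgfRpqKzLD" gives "xkgfrpqkzld".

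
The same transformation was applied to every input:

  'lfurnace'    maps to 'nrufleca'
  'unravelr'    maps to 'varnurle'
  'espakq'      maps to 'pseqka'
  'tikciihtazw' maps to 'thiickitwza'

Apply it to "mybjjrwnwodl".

wnwrjjbymldo

The transformation: move the last 3 characters to the front (rotate right by 3), then reverse the string.
Working it through for "mybjjrwnwodl": intermediate "odlmybjjrwnw", final "wnwrjjbymldo".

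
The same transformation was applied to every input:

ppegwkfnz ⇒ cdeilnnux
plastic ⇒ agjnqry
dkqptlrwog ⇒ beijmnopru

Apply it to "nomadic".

What's happening: shift every letter 2 places backward in the alphabet (wrapping around), then sort the characters into alphabetical order.
Applying both steps to "nomadic": "lmkybga", then "abgklmy".

abgklmy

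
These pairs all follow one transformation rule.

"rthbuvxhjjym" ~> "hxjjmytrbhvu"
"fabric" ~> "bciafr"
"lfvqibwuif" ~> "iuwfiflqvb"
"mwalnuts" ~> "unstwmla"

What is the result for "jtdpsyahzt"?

shatztjpdy

The transformation: swap each adjacent pair of characters (1↔2, 3↔4, ...), then swap the front and back halves of the string.
Working it through for "jtdpsyahzt": intermediate "tjpdyshatz", final "shatztjpdy".
(Check on "fabric": → "afrbci" → "bciafr" ✓)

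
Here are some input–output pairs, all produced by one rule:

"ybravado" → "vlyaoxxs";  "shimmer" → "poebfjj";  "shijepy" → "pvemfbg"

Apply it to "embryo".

Rule — take characters alternately from the front and the back (1st, last, 2nd, 2nd-last, ...), then shift every letter 3 places backward in the alphabet (wrapping around).
Applying both steps to "embryo": "eomybr", then "bljvyo".

bljvyo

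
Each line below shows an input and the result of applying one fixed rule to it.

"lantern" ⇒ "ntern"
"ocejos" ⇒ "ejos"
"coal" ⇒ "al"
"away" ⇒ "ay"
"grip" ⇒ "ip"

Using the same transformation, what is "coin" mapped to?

in

The pattern: delete the first 2 characters.
"coin" → "in".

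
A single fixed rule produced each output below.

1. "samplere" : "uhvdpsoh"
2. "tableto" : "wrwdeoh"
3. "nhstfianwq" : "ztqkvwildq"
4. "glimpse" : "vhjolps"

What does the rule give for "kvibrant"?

qwnyleud

The rule is to shift every letter 3 places forward in the alphabet (wrapping around), then move the last 2 characters to the front (rotate right by 2).
So "kvibrant" becomes "qwnyleud".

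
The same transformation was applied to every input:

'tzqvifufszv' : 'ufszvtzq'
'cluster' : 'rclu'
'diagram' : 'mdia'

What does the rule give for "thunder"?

Looking at the pairs, the operation is to move the first 3 characters to the end (rotate left by 3), then delete the first 3 characters.
Applying both steps to "thunder": "nderthu", then "rthu".

rthu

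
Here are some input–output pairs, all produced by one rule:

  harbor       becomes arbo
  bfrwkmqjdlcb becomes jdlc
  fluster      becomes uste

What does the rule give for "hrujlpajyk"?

pajy

The rule is to move the last character to the front, then keep only the last 4 characters.
"hrujlpajyk" → "khrujlpajy" → "pajy".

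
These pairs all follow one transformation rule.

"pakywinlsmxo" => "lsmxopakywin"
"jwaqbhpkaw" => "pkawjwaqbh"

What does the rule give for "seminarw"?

arwsemin

In each case the input is transformed by: move the first character to the end, then swap the front and back halves of the string.
Working it through for "seminarw": intermediate "eminarws", final "arwsemin".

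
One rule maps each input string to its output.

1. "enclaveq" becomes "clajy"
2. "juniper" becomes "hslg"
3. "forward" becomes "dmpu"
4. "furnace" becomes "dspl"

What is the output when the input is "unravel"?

slpy

The pattern: delete the last 3 characters, then shift every letter 2 places backward in the alphabet (wrapping around).
For "unravel", step one produces "unra"; step two turns that into "slpy".
(Check on "enclaveq": → "encla" → "clajy" ✓)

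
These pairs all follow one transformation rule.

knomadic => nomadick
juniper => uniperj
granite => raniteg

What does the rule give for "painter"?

ainterp

The rule is to move the first character to the end.
Applying that to "painter" gives "ainterp".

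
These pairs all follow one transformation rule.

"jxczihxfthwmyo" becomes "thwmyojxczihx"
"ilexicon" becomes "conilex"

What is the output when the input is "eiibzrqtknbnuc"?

knbnuceiibzrq

The pattern: swap the front and back halves of the string, then delete the first character.
"eiibzrqtknbnuc" → "tknbnuceiibzrq" → "knbnuceiibzrq".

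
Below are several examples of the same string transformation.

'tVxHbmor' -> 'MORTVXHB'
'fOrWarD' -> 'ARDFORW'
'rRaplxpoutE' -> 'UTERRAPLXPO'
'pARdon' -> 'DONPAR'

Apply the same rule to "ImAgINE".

The rule is to move the last 3 characters to the front (rotate right by 3), then convert every letter to uppercase.
"ImAgINE" → "INEImAg" → "INEIMAG".

INEIMAG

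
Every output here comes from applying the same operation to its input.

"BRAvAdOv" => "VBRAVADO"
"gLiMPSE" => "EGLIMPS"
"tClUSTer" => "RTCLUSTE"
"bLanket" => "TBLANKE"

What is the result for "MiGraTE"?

EMIGRAT

The rule is to move the last character to the front, then convert every letter to uppercase.
So "MiGraTE" becomes "EMIGRAT".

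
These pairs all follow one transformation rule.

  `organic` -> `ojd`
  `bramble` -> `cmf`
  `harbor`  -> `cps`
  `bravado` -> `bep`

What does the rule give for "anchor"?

ips

What's happening: shift every letter 1 place forward in the alphabet (wrapping around), then keep only the last 3 characters.
On "anchor": the first step gives "bodips", and the second then gives "ips".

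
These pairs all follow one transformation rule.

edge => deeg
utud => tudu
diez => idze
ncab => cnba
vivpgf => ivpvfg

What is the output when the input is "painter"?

apnietr

The transformation: swap each adjacent pair of characters (1↔2, 3↔4, ...).
On "painter" that produces "apnietr".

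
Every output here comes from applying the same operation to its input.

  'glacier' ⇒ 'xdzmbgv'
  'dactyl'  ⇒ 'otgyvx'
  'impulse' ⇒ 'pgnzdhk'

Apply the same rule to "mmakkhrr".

The transformation: move the first 3 characters to the end (rotate left by 3), then shift every letter 5 places backward in the alphabet (wrapping around).
Doing the same to "mmakkhrr": "ffcmmhhv".

ffcmmhhv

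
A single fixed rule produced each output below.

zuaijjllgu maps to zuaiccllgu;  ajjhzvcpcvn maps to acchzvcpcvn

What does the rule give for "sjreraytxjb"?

In each case the input is transformed by: replace every "j" with "c".
Doing the same to "sjreraytxjb": "screraytxcb".

screraytxcb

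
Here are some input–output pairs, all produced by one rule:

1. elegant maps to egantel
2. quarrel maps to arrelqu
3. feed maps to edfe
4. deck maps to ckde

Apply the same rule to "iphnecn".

hnecnip

Looking at the pairs, the operation is to move the first 2 characters to the end (rotate left by 2).
Applying that to "iphnecn" gives "hnecnip".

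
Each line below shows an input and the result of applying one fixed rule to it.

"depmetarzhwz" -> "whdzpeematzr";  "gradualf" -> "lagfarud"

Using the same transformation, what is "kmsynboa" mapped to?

Looking at the pairs, the operation is to move the last 3 characters to the front (rotate right by 3), then swap each adjacent pair of characters (1↔2, 3↔4, ...).
Applying that to "kmsynboa" gives "obkasmny".
(Check on "depmetarzhwz": → "hwzdepmetarz" → "whdzpeematzr" ✓)

obkasmny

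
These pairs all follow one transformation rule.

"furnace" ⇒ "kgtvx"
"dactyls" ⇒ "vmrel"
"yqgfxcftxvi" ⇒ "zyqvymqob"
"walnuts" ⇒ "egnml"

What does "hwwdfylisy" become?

In each case the input is transformed by: delete the first 2 characters, then shift every letter 7 places backward in the alphabet (wrapping around).
So "hwwdfylisy" becomes "pwyreblr".

pwyreblr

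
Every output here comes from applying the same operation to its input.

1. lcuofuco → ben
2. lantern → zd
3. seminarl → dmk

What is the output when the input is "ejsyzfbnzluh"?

iymt

The pattern: keep one character in every 3, starting at position 2 (positions 2nd, 5th, 8th, ...), then shift every letter 1 place backward in the alphabet (wrapping around).
For "ejsyzfbnzluh", step one produces "jznu"; step two turns that into "iymt".
(Check on "lantern": → "ae" → "zd" ✓)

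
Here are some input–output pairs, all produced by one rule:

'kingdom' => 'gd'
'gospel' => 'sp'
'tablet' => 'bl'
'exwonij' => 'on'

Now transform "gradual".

du

What's happening: delete the last 2 characters, then keep only the last 2 characters.
"gradual" → "gradu" → "du".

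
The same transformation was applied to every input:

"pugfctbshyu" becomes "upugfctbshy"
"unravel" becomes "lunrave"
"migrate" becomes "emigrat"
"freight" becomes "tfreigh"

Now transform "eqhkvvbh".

In each case the input is transformed by: move the last character to the front.
Doing the same to "eqhkvvbh": "heqhkvvb".

heqhkvvb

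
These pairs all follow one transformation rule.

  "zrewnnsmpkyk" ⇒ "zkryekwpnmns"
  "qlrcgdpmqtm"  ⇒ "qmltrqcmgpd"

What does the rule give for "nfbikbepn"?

What's happening: take characters alternately from the front and the back (1st, last, 2nd, 2nd-last, ...).
On "nfbikbepn" that produces "nnfpbeibk".

nnfpbeibk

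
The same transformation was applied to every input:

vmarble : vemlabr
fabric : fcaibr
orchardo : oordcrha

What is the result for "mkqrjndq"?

mqkdqnrj

Each output is the input with this applied: take characters alternately from the front and the back (1st, last, 2nd, 2nd-last, ...).
On "mkqrjndq" that produces "mqkdqnrj".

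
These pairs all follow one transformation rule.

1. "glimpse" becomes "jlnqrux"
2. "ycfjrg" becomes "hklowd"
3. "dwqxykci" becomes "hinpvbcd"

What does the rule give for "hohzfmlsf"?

In each case the input is transformed by: sort the characters into alphabetical order, then shift every letter 5 places forward in the alphabet (wrapping around).
Applying both steps to "hohzfmlsf": "ffhhlmosz", then "kkmmqrtxe".

kkmmqrtxe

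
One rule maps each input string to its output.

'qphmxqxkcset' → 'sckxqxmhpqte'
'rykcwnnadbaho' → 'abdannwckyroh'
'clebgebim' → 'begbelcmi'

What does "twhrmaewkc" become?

Each output is the input with this applied: move the last 2 characters to the front (rotate right by 2), then reverse the string.
Applying both steps to "twhrmaewkc": "kctwhrmaew", then "weamrhwtck".

weamrhwtck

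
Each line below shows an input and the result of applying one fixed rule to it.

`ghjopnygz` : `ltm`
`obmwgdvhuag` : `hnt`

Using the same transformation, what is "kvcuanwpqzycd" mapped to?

In each case the input is transformed by: shift every letter 13 places forward in the alphabet (wrapping around) — i.e. ROT13, then keep only the last 3 characters.
Working it through for "kvcuanwpqzycd": intermediate "xiphnajcdmlpq", final "lpq".

lpq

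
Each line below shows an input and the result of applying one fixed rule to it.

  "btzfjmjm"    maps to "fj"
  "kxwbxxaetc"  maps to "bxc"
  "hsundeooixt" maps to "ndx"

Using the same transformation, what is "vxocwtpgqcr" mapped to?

cwc

Looking at the pairs, the operation is to swap each adjacent pair of characters (1↔2, 3↔4, ...), then keep one character in every 3, starting at position 3 (positions 3rd, 6th, 9th, ...).
Applying both steps to "vxocwtpgqcr": "xvcotwgpcqr", then "cwc".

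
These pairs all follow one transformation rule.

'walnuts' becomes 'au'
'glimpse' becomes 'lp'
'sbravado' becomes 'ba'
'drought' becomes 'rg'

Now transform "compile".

The rule is to take characters alternately from the front and the back (1st, last, 2nd, 2nd-last, ...), then keep one character in every 3, starting at position 3 (positions 3rd, 6th, 9th, ...).
On "compile": the first step gives "ceolmip", and the second then gives "oi".

oi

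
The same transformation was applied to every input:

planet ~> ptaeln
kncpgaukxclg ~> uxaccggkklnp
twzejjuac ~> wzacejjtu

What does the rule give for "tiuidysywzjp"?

The transformation: sort the characters into alphabetical order, then move the last 2 characters to the front (rotate right by 2).
Applying both steps to "tiuidysywzjp": "diijpstuwyyz", then "yzdiijpstuwy".

yzdiijpstuwy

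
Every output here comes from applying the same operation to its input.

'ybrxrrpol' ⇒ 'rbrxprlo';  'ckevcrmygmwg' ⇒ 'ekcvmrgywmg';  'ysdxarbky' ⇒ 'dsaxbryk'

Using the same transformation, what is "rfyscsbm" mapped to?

The transformation: delete the first character, then swap each adjacent pair of characters (1↔2, 3↔4, ...).
For "rfyscsbm", step one produces "fyscsbm"; step two turns that into "yfcsbsm".

yfcsbsm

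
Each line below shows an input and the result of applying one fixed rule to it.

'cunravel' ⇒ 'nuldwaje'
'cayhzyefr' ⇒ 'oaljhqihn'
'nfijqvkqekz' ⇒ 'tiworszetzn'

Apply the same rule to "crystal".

Each output is the input with this applied: move the last 2 characters to the front (rotate right by 2), then shift every letter 9 places forward in the alphabet (wrapping around).
On "crystal": the first step gives "alcryst", and the second then gives "julahbc".

julahbc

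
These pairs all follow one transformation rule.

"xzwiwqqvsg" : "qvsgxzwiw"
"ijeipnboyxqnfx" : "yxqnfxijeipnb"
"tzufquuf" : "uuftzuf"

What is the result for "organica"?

icaorga

Looking at the pairs, the operation is to swap the front and back halves of the string, then delete the first character.
Applying both steps to "organica": "nicaorga", then "icaorga".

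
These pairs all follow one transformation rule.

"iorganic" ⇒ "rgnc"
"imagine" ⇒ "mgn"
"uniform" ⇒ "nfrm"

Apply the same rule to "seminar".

What's happening: remove every vowel.
So "seminar" becomes "smnr".

smnr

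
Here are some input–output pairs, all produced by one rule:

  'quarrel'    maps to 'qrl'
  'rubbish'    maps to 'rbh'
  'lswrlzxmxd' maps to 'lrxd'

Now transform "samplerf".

spr

What's happening: keep one character in every 3, starting at position 1 (positions 1st, 4th, 7th, ...).
"samplerf" → "spr".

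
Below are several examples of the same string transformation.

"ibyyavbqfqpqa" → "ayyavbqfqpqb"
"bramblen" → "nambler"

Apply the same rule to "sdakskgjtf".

Each output is the input with this applied: delete the first character, then swap the first and last characters.
So "sdakskgjtf" becomes "fakskgjtd".

fakskgjtd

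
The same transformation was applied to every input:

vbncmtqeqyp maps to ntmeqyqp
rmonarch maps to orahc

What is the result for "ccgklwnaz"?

The transformation: swap each adjacent pair of characters (1↔2, 3↔4, ...), then delete the first 3 characters.
For "ccgklwnaz" the result is "gwlanz".
(Check on "rmonarch": → "mrnorahc" → "orahc" ✓)

gwlanz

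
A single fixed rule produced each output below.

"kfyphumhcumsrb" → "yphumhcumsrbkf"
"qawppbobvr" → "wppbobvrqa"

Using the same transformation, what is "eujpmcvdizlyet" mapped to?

What's happening: move the first 2 characters to the end (rotate left by 2).
On "eujpmcvdizlyet" that produces "jpmcvdizlyeteu".

jpmcvdizlyeteu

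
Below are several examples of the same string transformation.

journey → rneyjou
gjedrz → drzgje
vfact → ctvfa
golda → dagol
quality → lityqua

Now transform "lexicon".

iconlex

Rule — move the first 3 characters to the end (rotate left by 3).
So "lexicon" becomes "iconlex".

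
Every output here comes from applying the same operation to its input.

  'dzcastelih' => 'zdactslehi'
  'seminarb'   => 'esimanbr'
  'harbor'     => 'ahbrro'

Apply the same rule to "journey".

What's happening: swap each adjacent pair of characters (1↔2, 3↔4, ...).
So "journey" becomes "ojrueny".

ojrueny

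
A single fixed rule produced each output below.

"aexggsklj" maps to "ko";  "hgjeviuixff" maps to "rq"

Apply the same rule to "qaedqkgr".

Looking at the pairs, the operation is to shift every letter 10 places forward in the alphabet (wrapping around), then keep only the first 2 characters.
For "qaedqkgr", step one produces "akonauqb"; step two turns that into "ak".

ak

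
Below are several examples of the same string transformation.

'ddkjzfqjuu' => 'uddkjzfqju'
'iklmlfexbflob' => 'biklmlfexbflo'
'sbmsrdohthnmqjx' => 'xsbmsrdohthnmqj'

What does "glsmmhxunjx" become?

In each case the input is transformed by: move the last character to the front.
On "glsmmhxunjx" that produces "xglsmmhxunj".

xglsmmhxunj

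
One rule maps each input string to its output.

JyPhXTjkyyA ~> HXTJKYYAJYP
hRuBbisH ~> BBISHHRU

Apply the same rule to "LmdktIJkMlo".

What's happening: move the first 3 characters to the end (rotate left by 3), then convert every letter to uppercase.
On "LmdktIJkMlo": the first step gives "ktIJkMloLmd", and the second then gives "KTIJKMLOLMD".

KTIJKMLOLMD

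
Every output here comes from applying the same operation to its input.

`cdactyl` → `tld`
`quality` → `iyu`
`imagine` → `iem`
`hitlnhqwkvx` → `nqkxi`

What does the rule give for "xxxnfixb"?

fxxx

What's happening: move the first 3 characters to the end (rotate left by 3), then keep every other character starting from the second (positions 2nd, 4th, 6th, ...).
Working it through for "xxxnfixb": intermediate "nfixbxxx", final "fxxx".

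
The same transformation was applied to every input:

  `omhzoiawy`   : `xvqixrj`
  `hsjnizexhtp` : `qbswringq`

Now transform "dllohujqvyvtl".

Looking at the pairs, the operation is to shift every letter 9 places forward in the alphabet (wrapping around), then delete the last 2 characters.
Starting from "dllohujqvyvtl": after the first operation, "muuxqdszehecu"; after the second, "muuxqdszehe".

muuxqdszehe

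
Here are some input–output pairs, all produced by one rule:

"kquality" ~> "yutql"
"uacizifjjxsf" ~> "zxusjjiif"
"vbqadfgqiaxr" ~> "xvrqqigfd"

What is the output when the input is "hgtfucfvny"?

What's happening: sort the characters into reverse alphabetical order, then delete the last 3 characters.
"hgtfucfvny" → "yvutnhgffc" → "yvutnhg".

yvutnhg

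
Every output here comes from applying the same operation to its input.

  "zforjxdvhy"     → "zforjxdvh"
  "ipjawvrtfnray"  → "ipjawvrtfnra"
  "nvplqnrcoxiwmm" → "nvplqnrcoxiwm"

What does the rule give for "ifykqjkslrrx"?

Rule — delete the last character.
Applying that to "ifykqjkslrrx" gives "ifykqjkslrr".

ifykqjkslrr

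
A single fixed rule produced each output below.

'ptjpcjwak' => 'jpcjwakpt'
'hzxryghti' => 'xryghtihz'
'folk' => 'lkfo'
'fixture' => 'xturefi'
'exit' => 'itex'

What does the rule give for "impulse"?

pulseim

What's happening: move the first 2 characters to the end (rotate left by 2).
Doing the same to "impulse": "pulseim".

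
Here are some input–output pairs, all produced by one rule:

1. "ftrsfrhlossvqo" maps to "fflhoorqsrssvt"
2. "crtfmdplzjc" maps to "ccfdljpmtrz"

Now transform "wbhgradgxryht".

Rule — sort the characters into alphabetical order, then swap each adjacent pair of characters (1↔2, 3↔4, ...).
"wbhgradgxryht" → "bagdhgrhtrxwy".

bagdhgrhtrxwy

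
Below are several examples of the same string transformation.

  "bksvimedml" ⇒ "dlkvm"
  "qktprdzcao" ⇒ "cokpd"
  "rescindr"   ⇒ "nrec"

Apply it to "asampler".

Each output is the input with this applied: keep every other character starting from the second (positions 2nd, 4th, 6th, ...), then move the last 2 characters to the front (rotate right by 2).
"asampler" → "smlr" → "lrsm".

lrsm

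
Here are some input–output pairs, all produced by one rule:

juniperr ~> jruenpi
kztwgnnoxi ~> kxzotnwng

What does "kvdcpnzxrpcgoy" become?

Looking at the pairs, the operation is to delete the last character, then take characters alternately from the front and the back (1st, last, 2nd, 2nd-last, ...).
For "kvdcpnzxrpcgoy", step one produces "kvdcpnzxrpcgo"; step two turns that into "kovgdccpprnxz".

kovgdccpprnxz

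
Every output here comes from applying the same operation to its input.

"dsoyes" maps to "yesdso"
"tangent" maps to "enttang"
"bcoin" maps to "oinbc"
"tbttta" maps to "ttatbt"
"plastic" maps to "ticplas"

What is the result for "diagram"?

Rule — move the last 3 characters to the front (rotate right by 3).
So "diagram" becomes "ramdiag".

ramdiag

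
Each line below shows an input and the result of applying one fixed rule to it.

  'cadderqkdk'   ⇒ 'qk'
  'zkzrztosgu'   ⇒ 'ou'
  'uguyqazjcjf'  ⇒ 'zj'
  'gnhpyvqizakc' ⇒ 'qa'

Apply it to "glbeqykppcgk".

kc

In each case the input is transformed by: keep one character in every 3, starting at position 1 (positions 1st, 4th, 7th, ...), then keep only the last 2 characters.
"glbeqykppcgk" → "gekc" → "kc".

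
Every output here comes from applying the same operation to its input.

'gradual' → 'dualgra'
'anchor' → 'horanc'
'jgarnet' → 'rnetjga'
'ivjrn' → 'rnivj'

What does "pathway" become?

hwaypat

In each case the input is transformed by: move the first 3 characters to the end (rotate left by 3).
For "pathway" the result is "hwaypat".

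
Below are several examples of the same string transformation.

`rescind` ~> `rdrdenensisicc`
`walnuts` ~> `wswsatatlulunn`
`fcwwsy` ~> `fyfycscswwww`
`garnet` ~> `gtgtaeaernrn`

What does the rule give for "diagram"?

The transformation: double every character, then take characters alternately from the front and the back (1st, last, 2nd, 2nd-last, ...).
"diagram" → "ddiiaaggrraamm" → "dmdmiaiaarargg".

dmdmiaiaarargg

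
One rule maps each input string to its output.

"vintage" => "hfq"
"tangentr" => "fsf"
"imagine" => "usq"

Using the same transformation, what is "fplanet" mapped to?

rmf

The rule is to keep one character in every 3, starting at position 1 (positions 1st, 4th, 7th, ...), then shift every letter 12 places forward in the alphabet (wrapping around).
"fplanet" → "fat" → "rmf".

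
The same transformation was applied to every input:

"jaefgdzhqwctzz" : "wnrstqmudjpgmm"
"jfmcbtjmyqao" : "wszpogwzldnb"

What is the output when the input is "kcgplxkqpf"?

xptcykxdcs

Looking at the pairs, the operation is to shift every letter 13 places forward in the alphabet (wrapping around) — i.e. ROT13.
Doing the same to "kcgplxkqpf": "xptcykxdcs".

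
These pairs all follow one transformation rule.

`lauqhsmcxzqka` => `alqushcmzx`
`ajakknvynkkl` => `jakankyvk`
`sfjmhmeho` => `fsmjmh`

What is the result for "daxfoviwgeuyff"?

The pattern: swap each adjacent pair of characters (1↔2, 3↔4, ...), then delete the last 3 characters.
For "daxfoviwgeuyff", step one produces "adfxvowiegyuff"; step two turns that into "adfxvowiegy".

adfxvowiegy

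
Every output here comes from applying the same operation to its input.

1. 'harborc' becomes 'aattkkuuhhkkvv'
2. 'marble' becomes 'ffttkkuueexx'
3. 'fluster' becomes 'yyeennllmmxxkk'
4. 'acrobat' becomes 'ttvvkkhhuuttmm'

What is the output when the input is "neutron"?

ggxxnnmmkkhhgg

What's happening: double every character, then shift every letter 7 places backward in the alphabet (wrapping around).
Working it through for "neutron": intermediate "nneeuuttrroonn", final "ggxxnnmmkkhhgg".
(Check on "marble": → "mmaarrbbllee" → "ffttkkuueexx" ✓)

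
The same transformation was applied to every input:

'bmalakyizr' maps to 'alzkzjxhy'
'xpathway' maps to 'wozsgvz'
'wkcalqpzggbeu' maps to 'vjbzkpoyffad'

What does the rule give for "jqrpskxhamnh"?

Looking at the pairs, the operation is to shift every letter 1 place backward in the alphabet (wrapping around), then delete the last character.
For "jqrpskxhamnh", step one produces "ipqorjwgzlmg"; step two turns that into "ipqorjwgzlm".

ipqorjwgzlm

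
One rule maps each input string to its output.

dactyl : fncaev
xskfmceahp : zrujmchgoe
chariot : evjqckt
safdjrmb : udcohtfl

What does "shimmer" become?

utjgkoo

The transformation: take characters alternately from the front and the back (1st, last, 2nd, 2nd-last, ...), then shift every letter 2 places forward in the alphabet (wrapping around).
So "shimmer" becomes "utjgkoo".
(Check on "chariot": → "cthoair" → "evjqckt" ✓)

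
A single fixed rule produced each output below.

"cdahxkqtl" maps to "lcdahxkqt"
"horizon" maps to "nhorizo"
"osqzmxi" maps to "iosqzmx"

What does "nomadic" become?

The rule is to move the last character to the front.
On "nomadic" that produces "cnomadi".

cnomadi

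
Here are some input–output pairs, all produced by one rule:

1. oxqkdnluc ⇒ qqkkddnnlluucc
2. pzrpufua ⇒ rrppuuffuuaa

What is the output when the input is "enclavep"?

In each case the input is transformed by: delete the first 2 characters, then double every character.
On "enclavep" that produces "ccllaavveepp".

ccllaavveepp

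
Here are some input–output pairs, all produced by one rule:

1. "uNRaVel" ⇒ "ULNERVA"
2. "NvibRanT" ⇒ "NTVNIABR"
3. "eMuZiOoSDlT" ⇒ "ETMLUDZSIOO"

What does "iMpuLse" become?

IEMSPLU

The pattern: take characters alternately from the front and the back (1st, last, 2nd, 2nd-last, ...), then convert every letter to uppercase.
Applying that to "iMpuLse" gives "IEMSPLU".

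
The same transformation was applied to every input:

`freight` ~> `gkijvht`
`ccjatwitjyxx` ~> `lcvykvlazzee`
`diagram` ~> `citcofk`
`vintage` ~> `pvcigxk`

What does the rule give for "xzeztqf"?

What's happening: shift every letter 2 places forward in the alphabet (wrapping around), then move the first 2 characters to the end (rotate left by 2).
Doing the same to "xzeztqf": "gbvshzb".

gbvshzb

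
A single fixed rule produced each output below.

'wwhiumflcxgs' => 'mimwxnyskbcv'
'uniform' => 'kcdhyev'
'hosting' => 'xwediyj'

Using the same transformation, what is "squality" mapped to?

iogjkyqb

Looking at the pairs, the operation is to take characters alternately from the front and the back (1st, last, 2nd, 2nd-last, ...), then shift every letter 10 places backward in the alphabet (wrapping around).
On "squality": the first step gives "syqtuial", and the second then gives "iogjkyqb".
(Check on "wwhiumflcxgs": → "wswghxiculmf" → "mimwxnyskbcv" ✓)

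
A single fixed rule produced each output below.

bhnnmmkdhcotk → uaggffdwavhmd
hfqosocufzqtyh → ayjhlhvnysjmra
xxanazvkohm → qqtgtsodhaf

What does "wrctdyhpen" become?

pkvmwraixg

The rule is to shift every letter 7 places backward in the alphabet (wrapping around).
Applying that to "wrctdyhpen" gives "pkvmwraixg".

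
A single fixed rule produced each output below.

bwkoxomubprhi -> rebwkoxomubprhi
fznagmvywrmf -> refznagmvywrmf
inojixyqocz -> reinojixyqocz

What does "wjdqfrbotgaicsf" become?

In each case the input is transformed by: prepend "re".
On "wjdqfrbotgaicsf" that produces "rewjdqfrbotgaicsf".

rewjdqfrbotgaicsf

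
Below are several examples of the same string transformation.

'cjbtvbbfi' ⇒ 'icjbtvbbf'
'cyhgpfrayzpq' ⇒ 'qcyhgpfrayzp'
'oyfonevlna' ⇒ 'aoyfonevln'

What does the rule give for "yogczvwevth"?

Looking at the pairs, the operation is to move the last character to the front.
So "yogczvwevth" becomes "hyogczvwevt".

hyogczvwevt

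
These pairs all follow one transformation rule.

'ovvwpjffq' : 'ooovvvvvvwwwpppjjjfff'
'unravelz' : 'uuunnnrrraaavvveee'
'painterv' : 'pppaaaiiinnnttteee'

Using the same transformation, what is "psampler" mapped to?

What's happening: delete the last 2 characters, then repeat every character 3 times.
For "psampler", step one produces "psampl"; step two turns that into "pppsssaaammmppplll".

pppsssaaammmppplll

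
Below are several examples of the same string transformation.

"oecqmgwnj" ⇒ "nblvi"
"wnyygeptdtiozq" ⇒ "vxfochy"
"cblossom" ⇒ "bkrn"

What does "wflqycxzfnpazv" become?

Each output is the input with this applied: shift every letter 1 place backward in the alphabet (wrapping around), then keep every other character starting from the first (positions 1st, 3rd, 5th, ...).
For "wflqycxzfnpazv", step one produces "vekpxbwyemozyu"; step two turns that into "vkxweoy".

vkxweoy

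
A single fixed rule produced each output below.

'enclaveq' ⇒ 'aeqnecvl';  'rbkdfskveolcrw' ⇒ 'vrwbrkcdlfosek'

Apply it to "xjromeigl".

mxljgrioe

Rule — take characters alternately from the front and the back (1st, last, 2nd, 2nd-last, ...), then move the last character to the front.
For "xjromeigl", step one produces "xljgrioem"; step two turns that into "mxljgrioe".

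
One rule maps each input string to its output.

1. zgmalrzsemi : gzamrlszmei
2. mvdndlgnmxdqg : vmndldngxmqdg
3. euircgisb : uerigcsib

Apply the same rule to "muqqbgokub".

The transformation: swap each adjacent pair of characters (1↔2, 3↔4, ...).
Doing the same to "muqqbgokub": "umqqgbkobu".

umqqgbkobu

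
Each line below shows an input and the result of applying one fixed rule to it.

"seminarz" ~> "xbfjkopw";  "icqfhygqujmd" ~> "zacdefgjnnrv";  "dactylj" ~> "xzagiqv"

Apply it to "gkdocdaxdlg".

The rule is to sort the characters into alphabetical order, then shift every letter 3 places backward in the alphabet (wrapping around).
For "gkdocdaxdlg" the result is "xzaaaddhilu".

xzaaaddhilu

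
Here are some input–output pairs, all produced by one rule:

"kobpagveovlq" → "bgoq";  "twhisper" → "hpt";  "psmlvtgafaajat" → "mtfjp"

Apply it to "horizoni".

Looking at the pairs, the operation is to move the first 2 characters to the end (rotate left by 2), then keep one character in every 3, starting at position 1 (positions 1st, 4th, 7th, ...).
Working it through for "horizoni": intermediate "rizoniho", final "roh".

roh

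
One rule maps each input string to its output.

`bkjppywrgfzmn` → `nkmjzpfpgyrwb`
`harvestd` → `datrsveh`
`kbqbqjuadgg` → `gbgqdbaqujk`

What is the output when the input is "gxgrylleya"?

axygerlylg

Looking at the pairs, the operation is to take characters alternately from the front and the back (1st, last, 2nd, 2nd-last, ...), then move the first character to the end.
On "gxgrylleya": the first step gives "gaxygerlyl", and the second then gives "axygerlylg".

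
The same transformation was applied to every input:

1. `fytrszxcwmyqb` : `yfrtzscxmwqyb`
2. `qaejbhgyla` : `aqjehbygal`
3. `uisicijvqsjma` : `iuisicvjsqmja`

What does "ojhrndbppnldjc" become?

jorhdnpbnpdlcj

Rule — swap each adjacent pair of characters (1↔2, 3↔4, ...).
On "ojhrndbppnldjc" that produces "jorhdnpbnpdlcj".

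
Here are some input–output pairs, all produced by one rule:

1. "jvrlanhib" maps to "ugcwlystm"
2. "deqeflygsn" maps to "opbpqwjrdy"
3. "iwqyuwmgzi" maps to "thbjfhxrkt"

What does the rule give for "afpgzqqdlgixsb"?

lqarkbbowrtidm

In each case the input is transformed by: shift every letter 11 places forward in the alphabet (wrapping around).
So "afpgzqqdlgixsb" becomes "lqarkbbowrtidm".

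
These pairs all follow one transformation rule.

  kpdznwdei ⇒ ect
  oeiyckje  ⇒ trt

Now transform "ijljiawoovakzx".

In each case the input is transformed by: keep one character in every 3, starting at position 2 (positions 2nd, 5th, 8th, ...), then shift every letter 11 places backward in the alphabet (wrapping around).
For "ijljiawoovakzx", step one produces "jioax"; step two turns that into "yxdpm".
(Check on "kpdznwdei": → "pne" → "ect" ✓)

yxdpm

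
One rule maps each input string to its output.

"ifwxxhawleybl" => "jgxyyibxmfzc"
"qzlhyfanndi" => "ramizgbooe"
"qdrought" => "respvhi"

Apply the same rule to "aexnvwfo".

Rule — delete the last character, then shift every letter 1 place forward in the alphabet (wrapping around).
For "aexnvwfo", step one produces "aexnvwf"; step two turns that into "bfyowxg".

bfyowxg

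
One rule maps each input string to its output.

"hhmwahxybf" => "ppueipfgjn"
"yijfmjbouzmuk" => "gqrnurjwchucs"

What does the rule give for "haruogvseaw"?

pizcwodamie

What's happening: shift every letter 8 places forward in the alphabet (wrapping around).
"haruogvseaw" → "pizcwodamie".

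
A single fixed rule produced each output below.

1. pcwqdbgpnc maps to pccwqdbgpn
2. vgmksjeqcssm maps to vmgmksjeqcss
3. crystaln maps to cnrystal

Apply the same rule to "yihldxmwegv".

yvihldxmweg

Rule — swap the first and last characters, then move the last character to the front.
Starting from "yihldxmwegv": after the first operation, "vihldxmwegy"; after the second, "yvihldxmweg".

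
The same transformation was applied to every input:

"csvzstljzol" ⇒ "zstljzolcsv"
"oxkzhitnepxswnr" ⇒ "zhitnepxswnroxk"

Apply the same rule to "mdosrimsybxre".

srimsybxremdo

The transformation: move the first 3 characters to the end (rotate left by 3).
On "mdosrimsybxre" that produces "srimsybxremdo".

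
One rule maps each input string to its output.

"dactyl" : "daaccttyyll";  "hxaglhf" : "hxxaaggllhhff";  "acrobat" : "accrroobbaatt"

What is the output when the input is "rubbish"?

ruubbbbiisshh

The rule is to double every character, then delete the first character.
Working it through for "rubbish": intermediate "rruubbbbiisshh", final "ruubbbbiisshh".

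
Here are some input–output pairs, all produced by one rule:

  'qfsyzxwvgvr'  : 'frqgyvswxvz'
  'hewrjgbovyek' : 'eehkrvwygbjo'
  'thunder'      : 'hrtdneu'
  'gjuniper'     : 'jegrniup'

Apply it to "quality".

What's happening: swap each adjacent pair of characters (1↔2, 3↔4, ...), then take characters alternately from the front and the back (1st, last, 2nd, 2nd-last, ...).
Starting from "quality": after the first operation, "uqlatiy"; after the second, "uyqilta".

uyqilta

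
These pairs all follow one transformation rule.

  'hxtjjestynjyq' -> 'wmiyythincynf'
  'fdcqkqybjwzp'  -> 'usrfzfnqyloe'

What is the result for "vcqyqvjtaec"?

The transformation: shift every letter 11 places backward in the alphabet (wrapping around).
"vcqyqvjtaec" → "krfnfkyiptr".

krfnfkyiptr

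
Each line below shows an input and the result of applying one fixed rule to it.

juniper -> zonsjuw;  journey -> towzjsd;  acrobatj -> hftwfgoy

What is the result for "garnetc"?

The transformation: swap each adjacent pair of characters (1↔2, 3↔4, ...), then shift every letter 5 places forward in the alphabet (wrapping around).
On "garnetc": the first step gives "agnrtec", and the second then gives "flswyjh".
(Check on "juniper": → "ujinepr" → "zonsjuw" ✓)

flswyjh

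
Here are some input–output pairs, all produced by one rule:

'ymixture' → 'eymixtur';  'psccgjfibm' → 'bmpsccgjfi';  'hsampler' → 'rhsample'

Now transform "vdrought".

The transformation: move the first 3 characters to the end (rotate left by 3), then swap the front and back halves of the string.
Starting from "vdrought": after the first operation, "oughtvdr"; after the second, "tvdrough".

tvdrough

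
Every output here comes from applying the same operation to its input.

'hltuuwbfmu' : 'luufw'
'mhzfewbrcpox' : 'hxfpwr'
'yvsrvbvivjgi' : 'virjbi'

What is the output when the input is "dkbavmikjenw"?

kwaemk

The pattern: keep every other character starting from the second (positions 2nd, 4th, 6th, ...), then take characters alternately from the front and the back (1st, last, 2nd, 2nd-last, ...).
Working it through for "dkbavmikjenw": intermediate "kamkew", final "kwaemk".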